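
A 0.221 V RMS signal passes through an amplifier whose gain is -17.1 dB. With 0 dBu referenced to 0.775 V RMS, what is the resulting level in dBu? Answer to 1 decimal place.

-28.0 dBu

Input level: 20·log₁₀(0.221/0.775) = -10.90 dBu.
Output: -10.90 − 17.1 = -28.0 dBu.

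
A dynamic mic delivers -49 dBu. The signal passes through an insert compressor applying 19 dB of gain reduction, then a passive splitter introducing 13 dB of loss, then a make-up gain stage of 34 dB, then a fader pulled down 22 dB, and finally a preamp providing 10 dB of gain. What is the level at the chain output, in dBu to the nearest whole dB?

Cascaded gains and losses add directly in dB.
-49 − 19 − 13 + 34 − 22 + 10 = -59 dBu.

-59 dBu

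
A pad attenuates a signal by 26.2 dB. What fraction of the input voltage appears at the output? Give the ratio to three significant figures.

0.0490

Voltage ratio = 10^(dB/20).
10^(-26.2/20) = 10^(-1.310) = 0.0490.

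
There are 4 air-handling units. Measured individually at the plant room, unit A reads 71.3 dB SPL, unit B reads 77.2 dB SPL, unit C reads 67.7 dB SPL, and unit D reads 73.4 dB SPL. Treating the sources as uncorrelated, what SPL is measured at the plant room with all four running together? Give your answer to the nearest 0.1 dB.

79.7 dB SPL

Incoherent sources sum as intensities:
L_total = 10·log₁₀(10^(71.3/10) + 10^(77.2/10) + 10^(67.7/10) + 10^(73.4/10)) = 10·log₁₀(93740000) = 79.7 dB SPL.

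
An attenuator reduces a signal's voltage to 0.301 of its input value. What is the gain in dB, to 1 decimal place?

For a voltage ratio, dB = 20·log₁₀(V₂/V₁).
20·log₁₀(0.301) = -10.4 dB.

-10.4 dB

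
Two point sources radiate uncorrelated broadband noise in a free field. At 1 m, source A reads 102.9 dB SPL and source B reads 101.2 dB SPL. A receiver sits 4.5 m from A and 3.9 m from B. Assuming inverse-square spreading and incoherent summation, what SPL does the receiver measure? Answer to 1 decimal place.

92.6 dB SPL

At the listener: L_A = 102.9 − 20·log₁₀(4.5) = 89.84 dB; L_B = 101.2 − 20·log₁₀(3.9) = 89.38 dB.
Combined: 10·log₁₀(10^(89.84/10)+10^(89.38/10)) = 92.6 dB SPL.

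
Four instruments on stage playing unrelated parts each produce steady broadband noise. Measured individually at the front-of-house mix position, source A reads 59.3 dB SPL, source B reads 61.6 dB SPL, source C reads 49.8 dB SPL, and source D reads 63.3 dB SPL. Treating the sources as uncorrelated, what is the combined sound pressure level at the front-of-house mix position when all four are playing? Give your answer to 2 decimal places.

Incoherent sources sum as intensities:
L_total = 10·log₁₀(10^(59.3/10) + 10^(61.6/10) + 10^(49.8/10) + 10^(63.3/10)) = 10·log₁₀(4530000) = 66.56 dB SPL.

66.56 dB SPL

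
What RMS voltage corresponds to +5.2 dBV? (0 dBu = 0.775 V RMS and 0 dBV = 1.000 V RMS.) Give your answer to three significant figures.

V = 1.000 V × 10^(+5.2/20).
= 1.000 × 1.820 = 1.82 V.

1.82 V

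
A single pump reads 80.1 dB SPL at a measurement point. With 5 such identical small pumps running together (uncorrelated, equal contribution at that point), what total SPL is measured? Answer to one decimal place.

5 equal incoherent sources raise the level by 10·log₁₀(5) = 6.99 dB.
L_total = 80.1 + 6.99 = 87.1 dB SPL.

87.1 dB SPL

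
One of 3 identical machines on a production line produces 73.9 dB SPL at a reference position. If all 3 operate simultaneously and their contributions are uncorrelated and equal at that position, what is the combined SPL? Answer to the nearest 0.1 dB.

3 equal incoherent sources raise the level by 10·log₁₀(3) = 4.77 dB.
L_total = 73.9 + 4.77 = 78.7 dB SPL.

78.7 dB SPL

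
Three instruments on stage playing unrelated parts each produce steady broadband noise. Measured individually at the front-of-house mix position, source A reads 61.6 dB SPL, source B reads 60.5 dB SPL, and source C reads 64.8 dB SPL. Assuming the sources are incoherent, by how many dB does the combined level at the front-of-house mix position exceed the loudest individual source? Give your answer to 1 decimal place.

2.7 dB

Incoherent sources sum as intensities:
L_total = 10·log₁₀(10^(61.6/10) + 10^(60.5/10) + 10^(64.8/10)) = 67.47 dB SPL.
Excess over the loudest (64.8 dB): 67.47 − 64.8 = 2.7 dB.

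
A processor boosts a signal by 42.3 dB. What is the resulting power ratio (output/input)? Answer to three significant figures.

17000

Power ratio = 10^(dB/10).
10^(42.3/10) = 10^(4.230) = 17000.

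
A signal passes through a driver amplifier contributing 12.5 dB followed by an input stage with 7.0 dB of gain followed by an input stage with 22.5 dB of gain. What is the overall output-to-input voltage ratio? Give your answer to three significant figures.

126

Net gain = 12.5 + 7.0 + 22.5 = 42.0 dB.
Voltage ratio = 10^(42.0/20) = 126.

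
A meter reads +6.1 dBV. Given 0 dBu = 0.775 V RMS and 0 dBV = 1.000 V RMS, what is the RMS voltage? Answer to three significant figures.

2.02 V

V = 1.000 V × 10^(+6.1/20).
= 1.000 × 2.018 = 2.02 V.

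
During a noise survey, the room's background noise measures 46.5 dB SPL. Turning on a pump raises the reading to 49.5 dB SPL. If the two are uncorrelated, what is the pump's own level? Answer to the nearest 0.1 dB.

Remove the background by subtracting linear intensities:
L_src = 10·log₁₀(10^(49.5/10) − 10^(46.5/10)) = 10·log₁₀(44460) = 46.5 dB SPL.

46.5 dB SPL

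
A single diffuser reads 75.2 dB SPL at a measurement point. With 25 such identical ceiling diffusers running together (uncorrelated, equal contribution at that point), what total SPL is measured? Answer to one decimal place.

89.2 dB SPL

25 equal incoherent sources raise the level by 10·log₁₀(25) = 13.98 dB.
L_total = 75.2 + 13.98 = 89.2 dB SPL.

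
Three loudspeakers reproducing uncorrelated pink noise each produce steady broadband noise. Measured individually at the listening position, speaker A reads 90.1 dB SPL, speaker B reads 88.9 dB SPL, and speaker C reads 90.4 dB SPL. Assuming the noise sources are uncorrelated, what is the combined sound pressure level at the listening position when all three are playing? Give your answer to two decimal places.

Add the sources as powers (linear), then convert back to dB:
L_total = 10·log₁₀(10^(90.1/10) + 10^(88.9/10) + 10^(90.4/10)) = 10·log₁₀(2896000000) = 94.62 dB SPL.

94.62 dB SPL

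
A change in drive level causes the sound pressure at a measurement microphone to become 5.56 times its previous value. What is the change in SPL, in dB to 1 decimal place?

14.9 dB

SPL change from a pressure ratio uses the 20·log₁₀ form:
20·log₁₀(5.56) = 14.9 dB.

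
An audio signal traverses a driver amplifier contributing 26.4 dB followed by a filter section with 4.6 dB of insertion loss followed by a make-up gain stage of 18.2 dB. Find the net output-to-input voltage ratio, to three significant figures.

100

Net gain = 26.4 + (−4.6) + 18.2 = 40.0 dB.
Voltage ratio = 10^(40.0/20) = 100.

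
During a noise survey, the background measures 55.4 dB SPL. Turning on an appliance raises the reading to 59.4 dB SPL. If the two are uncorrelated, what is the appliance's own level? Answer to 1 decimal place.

57.2 dB SPL

Background correction is a power subtraction:
L_src = 10·log₁₀(10^(59.4/10) − 10^(55.4/10)) = 10·log₁₀(524200) = 57.2 dB SPL.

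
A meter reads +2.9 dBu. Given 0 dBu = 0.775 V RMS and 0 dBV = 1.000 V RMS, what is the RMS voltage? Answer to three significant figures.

V = 0.775 V × 10^(+2.9/20).
= 0.775 × 1.396 = 1.08 V.

1.08 V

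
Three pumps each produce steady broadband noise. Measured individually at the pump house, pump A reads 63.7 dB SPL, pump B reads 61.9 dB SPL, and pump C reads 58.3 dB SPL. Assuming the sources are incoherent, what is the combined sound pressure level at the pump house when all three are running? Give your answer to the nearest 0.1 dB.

Add the sources as powers (linear), then convert back to dB:
L_total = 10·log₁₀(10^(63.7/10) + 10^(61.9/10) + 10^(58.3/10)) = 10·log₁₀(4569000) = 66.6 dB SPL.

66.6 dB SPL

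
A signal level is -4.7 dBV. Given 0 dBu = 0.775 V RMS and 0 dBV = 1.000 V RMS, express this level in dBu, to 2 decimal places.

-2.49 dBu

The offset between the scales is 20·log₁₀(0.775/1.000) = −2.214 dB.
So dBu = -4.7 + 2.214 = -2.49 dBu.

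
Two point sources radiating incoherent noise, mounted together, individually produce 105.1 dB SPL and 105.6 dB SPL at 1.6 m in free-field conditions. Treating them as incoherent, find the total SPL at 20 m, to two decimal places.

86.43 dB SPL

Combined at 1.6 m: 10·log₁₀(10^(105.1/10)+10^(105.6/10)) = 108.367 dB SPL.
Then apply −20·log₁₀(20/1.6) = -21.938 dB → 86.43 dB SPL.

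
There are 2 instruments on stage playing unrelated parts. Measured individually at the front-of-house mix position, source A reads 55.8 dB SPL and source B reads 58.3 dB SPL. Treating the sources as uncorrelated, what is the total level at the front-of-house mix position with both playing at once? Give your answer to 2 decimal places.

Incoherent sources sum as intensities:
L_total = 10·log₁₀(10^(55.8/10) + 10^(58.3/10)) = 10·log₁₀(1056000) = 60.24 dB SPL.

60.24 dB SPL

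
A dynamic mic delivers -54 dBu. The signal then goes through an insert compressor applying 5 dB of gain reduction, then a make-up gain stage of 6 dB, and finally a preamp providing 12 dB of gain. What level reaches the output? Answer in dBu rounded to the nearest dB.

-41 dBu

Gain stages sum in dB:
-54 − 5 + 6 + 12 = -41 dBu.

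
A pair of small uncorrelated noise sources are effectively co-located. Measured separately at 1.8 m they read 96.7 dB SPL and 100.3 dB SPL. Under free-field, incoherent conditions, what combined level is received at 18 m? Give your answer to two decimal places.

81.87 dB SPL

Combined at 1.8 m: 10·log₁₀(10^(96.7/10)+10^(100.3/10)) = 101.873 dB SPL.
Then apply −20·log₁₀(18/1.8) = -20.000 dB → 81.87 dB SPL.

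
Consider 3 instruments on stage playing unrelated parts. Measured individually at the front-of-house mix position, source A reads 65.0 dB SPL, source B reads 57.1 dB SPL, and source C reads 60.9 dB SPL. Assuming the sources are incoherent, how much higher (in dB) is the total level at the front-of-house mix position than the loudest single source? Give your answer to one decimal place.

Incoherent sources sum as intensities:
L_total = 10·log₁₀(10^(65.0/10) + 10^(57.1/10) + 10^(60.9/10)) = 66.91 dB SPL.
Excess over the loudest (65.0 dB): 66.91 − 65.0 = 1.9 dB.

1.9 dB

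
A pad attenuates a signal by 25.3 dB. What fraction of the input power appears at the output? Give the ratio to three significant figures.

Power ratio = 10^(dB/10).
10^(-25.3/10) = 10^(-2.530) = 0.00295.

0.00295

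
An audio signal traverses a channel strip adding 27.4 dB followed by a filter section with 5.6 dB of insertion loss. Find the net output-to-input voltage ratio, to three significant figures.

Net gain = 27.4 + (−5.6) = 21.8 dB.
Voltage ratio = 10^(21.8/20) = 12.3.

12.3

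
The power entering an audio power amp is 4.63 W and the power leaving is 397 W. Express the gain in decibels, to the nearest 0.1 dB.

19.3 dB

Power is a power quantity, so gain = 10·log₁₀(P_out/P_in).
10·log₁₀(397/4.63) = 10·log₁₀(85.75) = 19.3 dB.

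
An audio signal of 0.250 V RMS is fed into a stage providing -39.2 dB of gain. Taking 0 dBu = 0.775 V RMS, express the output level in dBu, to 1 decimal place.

-49.0 dBu

Input level: 20·log₁₀(0.250/0.775) = -9.83 dBu.
Output: -9.83 − 39.2 = -49.0 dBu.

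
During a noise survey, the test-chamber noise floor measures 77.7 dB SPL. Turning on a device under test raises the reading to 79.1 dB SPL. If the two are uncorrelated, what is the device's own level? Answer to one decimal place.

73.5 dB SPL

Remove the background by subtracting linear intensities:
L_src = 10·log₁₀(10^(79.1/10) − 10^(77.7/10)) = 10·log₁₀(22400000) = 73.5 dB SPL.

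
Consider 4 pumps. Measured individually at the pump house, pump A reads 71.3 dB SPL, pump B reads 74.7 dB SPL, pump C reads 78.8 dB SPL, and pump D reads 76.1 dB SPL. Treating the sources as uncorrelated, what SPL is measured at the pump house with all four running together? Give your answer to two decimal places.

82.03 dB SPL

Add the sources as powers (linear), then convert back to dB:
L_total = 10·log₁₀(10^(71.3/10) + 10^(74.7/10) + 10^(78.8/10) + 10^(76.1/10)) = 10·log₁₀(159600000) = 82.03 dB SPL.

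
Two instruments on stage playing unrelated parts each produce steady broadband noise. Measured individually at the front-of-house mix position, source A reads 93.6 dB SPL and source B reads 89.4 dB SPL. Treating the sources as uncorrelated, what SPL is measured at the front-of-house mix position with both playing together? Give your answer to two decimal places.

Add the sources as powers (linear), then convert back to dB:
L_total = 10·log₁₀(10^(93.6/10) + 10^(89.4/10)) = 10·log₁₀(3162000000) = 95.00 dB SPL.

95.00 dB SPL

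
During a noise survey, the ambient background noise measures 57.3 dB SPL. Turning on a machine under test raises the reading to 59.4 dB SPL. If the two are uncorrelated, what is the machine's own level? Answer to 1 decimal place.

55.2 dB SPL

Background correction is a power subtraction:
L_src = 10·log₁₀(10^(59.4/10) − 10^(57.3/10)) = 10·log₁₀(333900) = 55.2 dB SPL.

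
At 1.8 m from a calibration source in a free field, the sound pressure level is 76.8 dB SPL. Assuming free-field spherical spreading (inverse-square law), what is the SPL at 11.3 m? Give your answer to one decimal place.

60.8 dB SPL

Inverse-square spreading gives ΔL = −20·log₁₀(d₂/d₁).
ΔL = −20·log₁₀(11.3/1.8) = -15.96 dB, so L₂ = 76.8 + (-15.96) = 60.8 dB SPL.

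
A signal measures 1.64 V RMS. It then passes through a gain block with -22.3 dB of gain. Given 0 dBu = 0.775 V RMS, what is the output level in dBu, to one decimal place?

-15.8 dBu

Input level: 20·log₁₀(1.64/0.775) = 6.51 dBu.
Output: 6.51 − 22.3 = -15.8 dBu.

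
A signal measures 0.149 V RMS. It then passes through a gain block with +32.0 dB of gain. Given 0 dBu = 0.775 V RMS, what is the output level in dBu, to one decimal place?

+17.7 dBu

Input level: 20·log₁₀(0.149/0.775) = -14.32 dBu.
Output: -14.32 + 32.0 = +17.7 dBu.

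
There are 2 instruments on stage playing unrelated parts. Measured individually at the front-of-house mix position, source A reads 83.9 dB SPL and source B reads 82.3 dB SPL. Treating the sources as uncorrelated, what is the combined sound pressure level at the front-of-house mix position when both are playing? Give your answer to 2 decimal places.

86.18 dB SPL

Incoherent sources sum as intensities:
L_total = 10·log₁₀(10^(83.9/10) + 10^(82.3/10)) = 10·log₁₀(415300000) = 86.18 dB SPL.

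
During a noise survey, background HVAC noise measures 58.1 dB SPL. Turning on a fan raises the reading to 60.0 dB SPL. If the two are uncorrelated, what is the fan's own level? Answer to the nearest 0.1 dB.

55.5 dB SPL

Remove the background by subtracting linear intensities:
L_src = 10·log₁₀(10^(60.0/10) − 10^(58.1/10)) = 10·log₁₀(354300) = 55.5 dB SPL.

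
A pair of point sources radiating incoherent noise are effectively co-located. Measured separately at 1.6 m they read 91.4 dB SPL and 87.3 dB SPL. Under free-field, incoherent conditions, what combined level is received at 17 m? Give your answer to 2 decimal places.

Combined at 1.6 m: 10·log₁₀(10^(91.4/10)+10^(87.3/10)) = 92.827 dB SPL.
Then apply −20·log₁₀(17/1.6) = -20.527 dB → 72.30 dB SPL.

72.30 dB SPL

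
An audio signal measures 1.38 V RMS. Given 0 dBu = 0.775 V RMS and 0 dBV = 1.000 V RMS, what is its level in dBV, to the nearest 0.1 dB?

dBV = 20·log₁₀(V / 1.000 V).
20·log₁₀(1.38/1.000) = +2.8 dBV.

+2.8 dBV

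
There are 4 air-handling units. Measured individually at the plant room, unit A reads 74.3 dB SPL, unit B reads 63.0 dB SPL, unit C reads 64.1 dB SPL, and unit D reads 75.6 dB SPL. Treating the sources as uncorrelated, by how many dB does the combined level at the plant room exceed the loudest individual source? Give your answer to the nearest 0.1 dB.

2.7 dB

Uncorrelated sources add in intensity (power), not in dB.
L_total = 10·log₁₀(10^(74.3/10) + 10^(63.0/10) + 10^(64.1/10) + 10^(75.6/10)) = 78.31 dB SPL.
Excess over the loudest (75.6 dB): 78.31 − 75.6 = 2.7 dB.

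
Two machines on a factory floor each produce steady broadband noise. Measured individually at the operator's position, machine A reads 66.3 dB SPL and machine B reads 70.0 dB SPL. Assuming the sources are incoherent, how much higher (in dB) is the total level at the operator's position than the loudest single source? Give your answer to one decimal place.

Incoherent sources sum as intensities:
L_total = 10·log₁₀(10^(66.3/10) + 10^(70.0/10)) = 71.54 dB SPL.
Excess over the loudest (70.0 dB): 71.54 − 70.0 = 1.5 dB.

1.5 dB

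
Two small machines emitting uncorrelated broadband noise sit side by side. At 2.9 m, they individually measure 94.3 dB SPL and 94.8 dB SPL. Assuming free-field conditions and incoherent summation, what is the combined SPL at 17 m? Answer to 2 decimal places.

82.21 dB SPL

Combined at 2.9 m: 10·log₁₀(10^(94.3/10)+10^(94.8/10)) = 97.567 dB SPL.
Then apply −20·log₁₀(17/2.9) = -15.361 dB → 82.21 dB SPL.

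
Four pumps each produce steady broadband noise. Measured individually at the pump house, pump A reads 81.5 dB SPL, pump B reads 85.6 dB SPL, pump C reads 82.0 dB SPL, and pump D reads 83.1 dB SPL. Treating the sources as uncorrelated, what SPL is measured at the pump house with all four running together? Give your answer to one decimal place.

Uncorrelated sources add in intensity (power), not in dB.
L_total = 10·log₁₀(10^(81.5/10) + 10^(85.6/10) + 10^(82.0/10) + 10^(83.1/10)) = 10·log₁₀(867000000) = 89.4 dB SPL.

89.4 dB SPL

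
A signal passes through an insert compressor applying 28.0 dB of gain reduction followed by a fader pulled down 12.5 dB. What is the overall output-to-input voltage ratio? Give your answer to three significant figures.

Net gain = (−28.0) + (−12.5) = -40.5 dB.
Voltage ratio = 10^(-40.5/20) = 0.00944.

0.00944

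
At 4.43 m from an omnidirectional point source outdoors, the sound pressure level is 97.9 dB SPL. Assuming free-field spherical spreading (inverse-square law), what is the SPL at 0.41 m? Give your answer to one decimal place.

Free-field point source: level drops by 20·log₁₀ of the distance ratio.
ΔL = −20·log₁₀(0.41/4.43) = 20.67 dB, so L₂ = 97.9 + (20.67) = 118.6 dB SPL.

118.6 dB SPL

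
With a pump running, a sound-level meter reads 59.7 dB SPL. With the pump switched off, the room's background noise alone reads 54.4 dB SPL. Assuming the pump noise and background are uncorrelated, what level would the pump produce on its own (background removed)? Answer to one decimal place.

58.2 dB SPL

Subtract intensities: L_src = 10·log₁₀(10^(L_total/10) − 10^(L_bg/10)).
L_src = 10·log₁₀(10^(59.7/10) − 10^(54.4/10)) = 10·log₁₀(657800) = 58.2 dB SPL.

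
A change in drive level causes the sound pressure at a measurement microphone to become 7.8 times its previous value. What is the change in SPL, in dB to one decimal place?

Sound pressure is an amplitude quantity: ΔL = 20·log₁₀(p₂/p₁).
20·log₁₀(7.8) = 17.8 dB.

17.8 dB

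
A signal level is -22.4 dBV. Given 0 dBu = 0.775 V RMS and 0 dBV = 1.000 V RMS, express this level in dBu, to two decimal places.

-20.19 dBu

The offset between the scales is 20·log₁₀(0.775/1.000) = −2.214 dB.
So dBu = -22.4 + 2.214 = -20.19 dBu.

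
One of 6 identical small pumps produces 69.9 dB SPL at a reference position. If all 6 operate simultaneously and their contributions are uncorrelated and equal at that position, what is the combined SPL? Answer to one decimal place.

77.7 dB SPL

6 equal incoherent sources raise the level by 10·log₁₀(6) = 7.78 dB.
L_total = 69.9 + 7.78 = 77.7 dB SPL.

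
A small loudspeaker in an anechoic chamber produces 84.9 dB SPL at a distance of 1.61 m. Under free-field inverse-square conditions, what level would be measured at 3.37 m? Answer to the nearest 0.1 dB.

Inverse-square spreading gives ΔL = −20·log₁₀(d₂/d₁).
ΔL = −20·log₁₀(3.37/1.61) = -6.42 dB, so L₂ = 84.9 + (-6.42) = 78.5 dB SPL.

78.5 dB SPL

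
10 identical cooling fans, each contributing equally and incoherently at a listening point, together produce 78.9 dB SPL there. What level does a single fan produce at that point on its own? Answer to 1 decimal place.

68.9 dB SPL

10 equal incoherent sources add 10·log₁₀(10) = 10.00 dB over one source.
L_one = 78.9 − 10.00 = 68.9 dB SPL.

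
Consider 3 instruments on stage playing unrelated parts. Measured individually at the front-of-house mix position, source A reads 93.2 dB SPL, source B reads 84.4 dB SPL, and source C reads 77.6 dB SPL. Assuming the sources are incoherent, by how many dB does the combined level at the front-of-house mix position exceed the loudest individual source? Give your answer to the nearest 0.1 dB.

Uncorrelated sources add in intensity (power), not in dB.
L_total = 10·log₁₀(10^(93.2/10) + 10^(84.4/10) + 10^(77.6/10)) = 93.84 dB SPL.
Excess over the loudest (93.2 dB): 93.84 − 93.2 = 0.6 dB.

0.6 dB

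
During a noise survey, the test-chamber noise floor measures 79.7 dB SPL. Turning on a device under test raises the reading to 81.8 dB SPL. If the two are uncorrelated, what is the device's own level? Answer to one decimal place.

Background correction is a power subtraction:
L_src = 10·log₁₀(10^(81.8/10) − 10^(79.7/10)) = 10·log₁₀(58030000) = 77.6 dB SPL.

77.6 dB SPL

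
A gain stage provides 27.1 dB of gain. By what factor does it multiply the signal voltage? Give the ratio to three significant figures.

Voltage ratio = 10^(dB/20).
10^(27.1/20) = 10^(1.355) = 22.6.

22.6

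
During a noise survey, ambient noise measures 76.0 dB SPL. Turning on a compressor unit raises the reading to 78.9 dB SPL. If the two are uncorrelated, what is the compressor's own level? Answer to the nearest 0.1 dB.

Subtract intensities: L_src = 10·log₁₀(10^(L_total/10) − 10^(L_bg/10)).
L_src = 10·log₁₀(10^(78.9/10) − 10^(76.0/10)) = 10·log₁₀(37810000) = 75.8 dB SPL.

75.8 dB SPL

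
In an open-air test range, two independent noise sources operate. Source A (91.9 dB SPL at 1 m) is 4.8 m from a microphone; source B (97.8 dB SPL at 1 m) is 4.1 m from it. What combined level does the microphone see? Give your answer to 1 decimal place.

86.3 dB SPL

At the listener: L_A = 91.9 − 20·log₁₀(4.8) = 78.28 dB; L_B = 97.8 − 20·log₁₀(4.1) = 85.54 dB.
Combined: 10·log₁₀(10^(78.28/10)+10^(85.54/10)) = 86.3 dB SPL.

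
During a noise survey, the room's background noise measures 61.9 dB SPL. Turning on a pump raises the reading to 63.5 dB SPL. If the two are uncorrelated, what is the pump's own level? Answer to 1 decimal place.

58.4 dB SPL

Remove the background by subtracting linear intensities:
L_src = 10·log₁₀(10^(63.5/10) − 10^(61.9/10)) = 10·log₁₀(689900) = 58.4 dB SPL.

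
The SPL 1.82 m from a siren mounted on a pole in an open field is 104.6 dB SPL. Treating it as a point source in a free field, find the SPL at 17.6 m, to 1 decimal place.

84.9 dB SPL

Free-field point source: level drops by 20·log₁₀ of the distance ratio.
ΔL = −20·log₁₀(17.6/1.82) = -19.71 dB, so L₂ = 104.6 + (-19.71) = 84.9 dB SPL.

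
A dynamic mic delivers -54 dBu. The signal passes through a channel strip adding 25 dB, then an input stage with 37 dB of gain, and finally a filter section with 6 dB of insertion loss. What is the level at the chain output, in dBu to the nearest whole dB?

Gain stages sum in dB:
-54 + 25 + 37 − 6 = +2 dBu.

+2 dBu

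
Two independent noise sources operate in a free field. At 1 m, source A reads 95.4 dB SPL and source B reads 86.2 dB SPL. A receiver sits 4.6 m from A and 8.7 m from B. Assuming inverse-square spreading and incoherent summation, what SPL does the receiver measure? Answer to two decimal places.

82.29 dB SPL

At the listener: L_A = 95.4 − 20·log₁₀(4.6) = 82.145 dB; L_B = 86.2 − 20·log₁₀(8.7) = 67.410 dB.
Combined: 10·log₁₀(10^(82.145/10)+10^(67.410/10)) = 82.29 dB SPL.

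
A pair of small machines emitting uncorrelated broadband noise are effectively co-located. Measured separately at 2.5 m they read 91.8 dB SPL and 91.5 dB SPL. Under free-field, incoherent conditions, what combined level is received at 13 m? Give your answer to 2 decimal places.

80.34 dB SPL

Combined at 2.5 m: 10·log₁₀(10^(91.8/10)+10^(91.5/10)) = 94.663 dB SPL.
Then apply −20·log₁₀(13/2.5) = -14.320 dB → 80.34 dB SPL.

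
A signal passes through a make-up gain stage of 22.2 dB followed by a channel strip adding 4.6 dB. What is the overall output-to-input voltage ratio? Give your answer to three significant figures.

21.9

Net gain = 22.2 + 4.6 = 26.8 dB.
Voltage ratio = 10^(26.8/20) = 21.9.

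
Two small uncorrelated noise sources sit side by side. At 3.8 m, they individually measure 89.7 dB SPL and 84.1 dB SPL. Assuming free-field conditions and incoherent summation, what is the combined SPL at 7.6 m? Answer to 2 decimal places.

Combined at 3.8 m: 10·log₁₀(10^(89.7/10)+10^(84.1/10)) = 90.757 dB SPL.
Then apply −20·log₁₀(7.6/3.8) = -6.021 dB → 84.74 dB SPL.

84.74 dB SPL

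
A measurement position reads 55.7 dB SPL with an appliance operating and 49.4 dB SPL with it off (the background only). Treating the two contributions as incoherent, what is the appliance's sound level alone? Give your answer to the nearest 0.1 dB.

54.5 dB SPL

Subtract intensities: L_src = 10·log₁₀(10^(L_total/10) − 10^(L_bg/10)).
L_src = 10·log₁₀(10^(55.7/10) − 10^(49.4/10)) = 10·log₁₀(284400) = 54.5 dB SPL.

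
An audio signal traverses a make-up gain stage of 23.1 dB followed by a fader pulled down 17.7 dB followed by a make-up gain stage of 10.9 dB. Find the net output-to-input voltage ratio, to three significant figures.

6.53

Net gain = 23.1 + (−17.7) + 10.9 = 16.3 dB.
Voltage ratio = 10^(16.3/20) = 6.53.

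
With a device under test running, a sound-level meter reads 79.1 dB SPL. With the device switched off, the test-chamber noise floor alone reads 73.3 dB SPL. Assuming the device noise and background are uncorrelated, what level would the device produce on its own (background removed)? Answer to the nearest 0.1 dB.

77.8 dB SPL

Remove the background by subtracting linear intensities:
L_src = 10·log₁₀(10^(79.1/10) − 10^(73.3/10)) = 10·log₁₀(59900000) = 77.8 dB SPL.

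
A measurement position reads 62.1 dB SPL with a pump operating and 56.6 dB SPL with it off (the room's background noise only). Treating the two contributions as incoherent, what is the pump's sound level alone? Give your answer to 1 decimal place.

60.7 dB SPL

Background correction is a power subtraction:
L_src = 10·log₁₀(10^(62.1/10) − 10^(56.6/10)) = 10·log₁₀(1165000) = 60.7 dB SPL.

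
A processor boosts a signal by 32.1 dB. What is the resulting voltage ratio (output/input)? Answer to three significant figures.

Voltage ratio = 10^(dB/20).
10^(32.1/20) = 10^(1.605) = 40.3.

40.3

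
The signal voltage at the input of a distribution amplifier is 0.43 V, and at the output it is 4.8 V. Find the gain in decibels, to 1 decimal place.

Voltage is an amplitude quantity, so gain = 20·log₁₀(V_out/V_in).
20·log₁₀(4.8/0.43) = 20·log₁₀(11.16) = 21.0 dB.

21.0 dB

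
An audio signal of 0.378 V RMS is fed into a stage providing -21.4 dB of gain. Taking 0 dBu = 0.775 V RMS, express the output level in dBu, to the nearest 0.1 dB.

-27.6 dBu

Input level: 20·log₁₀(0.378/0.775) = -6.24 dBu.
Output: -6.24 − 21.4 = -27.6 dBu.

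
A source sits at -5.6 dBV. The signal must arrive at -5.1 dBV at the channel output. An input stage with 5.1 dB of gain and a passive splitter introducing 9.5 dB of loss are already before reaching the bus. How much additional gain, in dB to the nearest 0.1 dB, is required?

4.9 dB

The required make-up gain is the shortfall in the dB sum.
G = -5.1 − (-5.6) − 5.1 + 9.5 = 4.9 dB.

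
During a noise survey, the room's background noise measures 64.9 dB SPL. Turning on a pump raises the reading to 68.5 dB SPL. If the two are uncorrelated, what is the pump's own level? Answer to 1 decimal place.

Subtract intensities: L_src = 10·log₁₀(10^(L_total/10) − 10^(L_bg/10)).
L_src = 10·log₁₀(10^(68.5/10) − 10^(64.9/10)) = 10·log₁₀(3989000) = 66.0 dB SPL.

66.0 dB SPL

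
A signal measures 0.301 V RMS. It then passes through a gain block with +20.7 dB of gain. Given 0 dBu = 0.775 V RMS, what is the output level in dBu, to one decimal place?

+12.5 dBu

Input level: 20·log₁₀(0.301/0.775) = -8.21 dBu.
Output: -8.21 + 20.7 = +12.5 dBu.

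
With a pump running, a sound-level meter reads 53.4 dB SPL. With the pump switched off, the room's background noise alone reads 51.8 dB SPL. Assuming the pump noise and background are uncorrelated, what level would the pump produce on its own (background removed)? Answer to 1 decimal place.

Subtract intensities: L_src = 10·log₁₀(10^(L_total/10) − 10^(L_bg/10)).
L_src = 10·log₁₀(10^(53.4/10) − 10^(51.8/10)) = 10·log₁₀(67420) = 48.3 dB SPL.

48.3 dB SPL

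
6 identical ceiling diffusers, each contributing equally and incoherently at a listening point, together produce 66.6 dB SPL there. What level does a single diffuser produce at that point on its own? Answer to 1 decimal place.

6 equal incoherent sources add 10·log₁₀(6) = 7.78 dB over one source.
L_one = 66.6 − 7.78 = 58.8 dB SPL.

58.8 dB SPL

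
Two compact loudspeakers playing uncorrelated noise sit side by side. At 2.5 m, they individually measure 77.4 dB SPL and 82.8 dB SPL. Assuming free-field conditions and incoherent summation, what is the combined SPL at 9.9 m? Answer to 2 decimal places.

71.95 dB SPL

Combined at 2.5 m: 10·log₁₀(10^(77.4/10)+10^(82.8/10)) = 83.901 dB SPL.
Then apply −20·log₁₀(9.9/2.5) = -11.954 dB → 71.95 dB SPL.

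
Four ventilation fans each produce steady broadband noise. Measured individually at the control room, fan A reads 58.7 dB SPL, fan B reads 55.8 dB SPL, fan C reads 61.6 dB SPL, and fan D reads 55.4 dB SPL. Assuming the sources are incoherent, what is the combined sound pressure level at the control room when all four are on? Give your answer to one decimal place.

64.6 dB SPL

Add the sources as powers (linear), then convert back to dB:
L_total = 10·log₁₀(10^(58.7/10) + 10^(55.8/10) + 10^(61.6/10) + 10^(55.4/10)) = 10·log₁₀(2914000) = 64.6 dB SPL.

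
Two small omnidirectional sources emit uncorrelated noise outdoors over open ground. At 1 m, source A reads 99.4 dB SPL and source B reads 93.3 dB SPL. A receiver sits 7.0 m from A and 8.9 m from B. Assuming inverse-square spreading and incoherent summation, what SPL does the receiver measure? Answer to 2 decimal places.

At the listener: L_A = 99.4 − 20·log₁₀(7.0) = 82.498 dB; L_B = 93.3 − 20·log₁₀(8.9) = 74.312 dB.
Combined: 10·log₁₀(10^(82.498/10)+10^(74.312/10)) = 83.11 dB SPL.

83.11 dB SPL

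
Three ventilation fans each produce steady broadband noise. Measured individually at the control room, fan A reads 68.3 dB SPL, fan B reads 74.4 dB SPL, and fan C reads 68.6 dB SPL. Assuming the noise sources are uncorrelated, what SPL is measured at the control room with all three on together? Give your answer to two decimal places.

Uncorrelated sources add in intensity (power), not in dB.
L_total = 10·log₁₀(10^(68.3/10) + 10^(74.4/10) + 10^(68.6/10)) = 10·log₁₀(41550000) = 76.19 dB SPL.

76.19 dB SPL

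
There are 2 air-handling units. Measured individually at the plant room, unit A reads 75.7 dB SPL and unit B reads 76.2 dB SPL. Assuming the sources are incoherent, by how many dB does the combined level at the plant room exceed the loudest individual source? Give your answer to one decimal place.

Add the sources as powers (linear), then convert back to dB:
L_total = 10·log₁₀(10^(75.7/10) + 10^(76.2/10)) = 78.97 dB SPL.
Excess over the loudest (76.2 dB): 78.97 − 76.2 = 2.8 dB.

2.8 dB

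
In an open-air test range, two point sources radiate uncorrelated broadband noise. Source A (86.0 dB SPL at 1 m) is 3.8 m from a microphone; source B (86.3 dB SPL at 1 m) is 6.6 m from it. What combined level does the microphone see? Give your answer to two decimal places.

75.72 dB SPL

At the listener: L_A = 86.0 − 20·log₁₀(3.8) = 74.404 dB; L_B = 86.3 − 20·log₁₀(6.6) = 69.909 dB.
Combined: 10·log₁₀(10^(74.404/10)+10^(69.909/10)) = 75.72 dB SPL.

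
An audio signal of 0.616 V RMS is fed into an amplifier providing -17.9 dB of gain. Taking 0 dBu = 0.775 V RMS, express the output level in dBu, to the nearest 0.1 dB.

-19.9 dBu

Input level: 20·log₁₀(0.616/0.775) = -1.99 dBu.
Output: -1.99 − 17.9 = -19.9 dBu.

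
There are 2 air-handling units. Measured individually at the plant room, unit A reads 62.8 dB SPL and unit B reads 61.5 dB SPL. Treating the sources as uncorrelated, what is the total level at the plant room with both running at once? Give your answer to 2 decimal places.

65.21 dB SPL

Add the sources as powers (linear), then convert back to dB:
L_total = 10·log₁₀(10^(62.8/10) + 10^(61.5/10)) = 10·log₁₀(3318000) = 65.21 dB SPL.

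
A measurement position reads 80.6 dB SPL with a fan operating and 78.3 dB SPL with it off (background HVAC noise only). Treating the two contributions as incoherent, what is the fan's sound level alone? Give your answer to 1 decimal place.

Subtract intensities: L_src = 10·log₁₀(10^(L_total/10) − 10^(L_bg/10)).
L_src = 10·log₁₀(10^(80.6/10) − 10^(78.3/10)) = 10·log₁₀(47210000) = 76.7 dB SPL.

76.7 dB SPL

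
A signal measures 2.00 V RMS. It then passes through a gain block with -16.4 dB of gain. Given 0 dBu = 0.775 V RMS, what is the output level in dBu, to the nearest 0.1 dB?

-8.2 dBu

Input level: 20·log₁₀(2.00/0.775) = 8.23 dBu.
Output: 8.23 − 16.4 = -8.2 dBu.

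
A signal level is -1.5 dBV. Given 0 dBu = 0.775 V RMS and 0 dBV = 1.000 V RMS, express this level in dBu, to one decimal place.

The offset between the scales is 20·log₁₀(0.775/1.000) = −2.214 dB.
So dBu = -1.5 + 2.214 = +0.7 dBu.

+0.7 dBu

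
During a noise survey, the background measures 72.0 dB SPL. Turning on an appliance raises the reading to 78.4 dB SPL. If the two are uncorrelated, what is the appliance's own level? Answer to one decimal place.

77.3 dB SPL

Remove the background by subtracting linear intensities:
L_src = 10·log₁₀(10^(78.4/10) − 10^(72.0/10)) = 10·log₁₀(53330000) = 77.3 dB SPL.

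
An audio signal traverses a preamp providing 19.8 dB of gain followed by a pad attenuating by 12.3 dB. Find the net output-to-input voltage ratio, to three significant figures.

2.37

Net gain = 19.8 + (−12.3) = 7.5 dB.
Voltage ratio = 10^(7.5/20) = 2.37.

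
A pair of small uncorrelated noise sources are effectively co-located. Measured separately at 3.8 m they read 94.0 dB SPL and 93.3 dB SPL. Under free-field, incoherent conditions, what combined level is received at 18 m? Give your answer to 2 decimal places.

Combined at 3.8 m: 10·log₁₀(10^(94.0/10)+10^(93.3/10)) = 96.674 dB SPL.
Then apply −20·log₁₀(18/3.8) = -13.510 dB → 83.16 dB SPL.

83.16 dB SPL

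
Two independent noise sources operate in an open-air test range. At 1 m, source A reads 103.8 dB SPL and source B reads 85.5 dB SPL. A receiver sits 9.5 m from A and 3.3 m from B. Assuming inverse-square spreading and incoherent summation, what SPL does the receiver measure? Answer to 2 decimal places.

At the listener: L_A = 103.8 − 20·log₁₀(9.5) = 84.246 dB; L_B = 85.5 − 20·log₁₀(3.3) = 75.130 dB.
Combined: 10·log₁₀(10^(84.246/10)+10^(75.130/10)) = 84.75 dB SPL.

84.75 dB SPL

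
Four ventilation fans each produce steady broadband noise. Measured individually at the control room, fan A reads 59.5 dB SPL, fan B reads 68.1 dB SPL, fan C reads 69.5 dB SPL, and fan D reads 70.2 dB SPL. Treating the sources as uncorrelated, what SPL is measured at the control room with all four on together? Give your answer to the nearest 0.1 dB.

Add the sources as powers (linear), then convert back to dB:
L_total = 10·log₁₀(10^(59.5/10) + 10^(68.1/10) + 10^(69.5/10) + 10^(70.2/10)) = 10·log₁₀(26730000) = 74.3 dB SPL.

74.3 dB SPL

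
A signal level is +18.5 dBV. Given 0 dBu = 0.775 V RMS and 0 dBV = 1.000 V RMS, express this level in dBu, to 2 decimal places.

+20.71 dBu

The offset between the scales is 20·log₁₀(0.775/1.000) = −2.214 dB.
So dBu = +18.5 + 2.214 = +20.71 dBu.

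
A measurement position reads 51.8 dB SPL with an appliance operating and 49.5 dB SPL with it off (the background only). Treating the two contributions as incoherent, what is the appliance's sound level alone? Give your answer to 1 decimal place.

Remove the background by subtracting linear intensities:
L_src = 10·log₁₀(10^(51.8/10) − 10^(49.5/10)) = 10·log₁₀(62230) = 47.9 dB SPL.

47.9 dB SPL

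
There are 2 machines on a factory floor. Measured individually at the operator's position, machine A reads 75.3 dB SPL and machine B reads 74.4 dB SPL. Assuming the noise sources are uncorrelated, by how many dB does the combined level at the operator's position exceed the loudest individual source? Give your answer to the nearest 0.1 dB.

2.6 dB

Add the sources as powers (linear), then convert back to dB:
L_total = 10·log₁₀(10^(75.3/10) + 10^(74.4/10)) = 77.88 dB SPL.
Excess over the loudest (75.3 dB): 77.88 − 75.3 = 2.6 dB.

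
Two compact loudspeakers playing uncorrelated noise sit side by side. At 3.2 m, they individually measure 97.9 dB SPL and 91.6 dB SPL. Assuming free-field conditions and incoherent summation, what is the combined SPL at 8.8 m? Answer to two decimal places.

Combined at 3.2 m: 10·log₁₀(10^(97.9/10)+10^(91.6/10)) = 98.815 dB SPL.
Then apply −20·log₁₀(8.8/3.2) = -8.787 dB → 90.03 dB SPL.

90.03 dB SPL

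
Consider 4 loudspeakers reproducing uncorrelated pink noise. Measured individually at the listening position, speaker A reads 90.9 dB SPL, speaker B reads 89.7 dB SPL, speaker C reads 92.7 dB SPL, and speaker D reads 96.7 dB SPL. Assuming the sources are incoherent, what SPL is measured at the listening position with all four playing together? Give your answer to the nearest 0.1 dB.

Incoherent sources sum as intensities:
L_total = 10·log₁₀(10^(90.9/10) + 10^(89.7/10) + 10^(92.7/10) + 10^(96.7/10)) = 10·log₁₀(8703000000) = 99.4 dB SPL.

99.4 dB SPL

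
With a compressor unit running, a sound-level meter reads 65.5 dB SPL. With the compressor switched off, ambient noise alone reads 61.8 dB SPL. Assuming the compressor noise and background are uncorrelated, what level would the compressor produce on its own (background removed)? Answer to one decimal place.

63.1 dB SPL

Background correction is a power subtraction:
L_src = 10·log₁₀(10^(65.5/10) − 10^(61.8/10)) = 10·log₁₀(2035000) = 63.1 dB SPL.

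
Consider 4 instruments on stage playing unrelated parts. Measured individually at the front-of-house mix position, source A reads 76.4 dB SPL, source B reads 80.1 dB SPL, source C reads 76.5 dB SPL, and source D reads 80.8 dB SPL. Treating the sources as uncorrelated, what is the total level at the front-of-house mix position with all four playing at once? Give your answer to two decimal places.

Add the sources as powers (linear), then convert back to dB:
L_total = 10·log₁₀(10^(76.4/10) + 10^(80.1/10) + 10^(76.5/10) + 10^(80.8/10)) = 10·log₁₀(310900000) = 84.93 dB SPL.

84.93 dB SPL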